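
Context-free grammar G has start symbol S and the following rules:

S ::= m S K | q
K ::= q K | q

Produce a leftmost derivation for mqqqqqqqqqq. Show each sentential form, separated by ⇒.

S ⇒ mSK   [S ::= m S K]
mSK ⇒ mqK   [S ::= q]
mqK ⇒ mqqK   [K ::= q K]
mqqK ⇒ mqqqK   [K ::= q K]
mqqqK ⇒ mqqqqK   [K ::= q K]
mqqqqK ⇒ mqqqqqK   [K ::= q K]
mqqqqqK ⇒ mqqqqqqK   [K ::= q K]
mqqqqqqK ⇒ mqqqqqqqK   [K ::= q K]
mqqqqqqqK ⇒ mqqqqqqqqK   [K ::= q K]
mqqqqqqqqK ⇒ mqqqqqqqqqK   [K ::= q K]
mqqqqqqqqqK ⇒ mqqqqqqqqqq   [K ::= q]

S⇒mSK⇒mqK⇒mqqK⇒mqqqK⇒mqqqqK⇒mqqqqqK⇒mqqqqqqK⇒mqqqqqqqK⇒mqqqqqqqqK⇒mqqqqqqqqqK⇒mqqqqqqqqqq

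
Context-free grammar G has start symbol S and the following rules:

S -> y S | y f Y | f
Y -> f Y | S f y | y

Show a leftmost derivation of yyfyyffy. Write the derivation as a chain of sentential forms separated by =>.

S => yS   [S -> y S]
yS => yyfY   [S -> y f Y]
yyfY => yyfSfy   [Y -> S f y]
yyfSfy => yyfySfy   [S -> y S]
yyfySfy => yyfyySfy   [S -> y S]
yyfyySfy => yyfyyffy   [S -> f]

S => yS => yyfY => yyfSfy => yyfySfy => yyfyySfy => yyfyyffy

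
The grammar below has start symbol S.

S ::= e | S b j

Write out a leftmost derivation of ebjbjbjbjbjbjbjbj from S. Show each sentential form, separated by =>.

S => Sbj => Sbjbj => Sbjbjbj => Sbjbjbjbj => Sbjbjbjbjbj => Sbjbjbjbjbjbj => Sbjbjbjbjbjbjbj => Sbjbjbjbjbjbjbjbj => ebjbjbjbjbjbjbjbj

S => Sbj   [S ::= S b j]
Sbj => Sbjbj   [S ::= S b j]
Sbjbj => Sbjbjbj   [S ::= S b j]
Sbjbjbj => Sbjbjbjbj   [S ::= S b j]
Sbjbjbjbj => Sbjbjbjbjbj   [S ::= S b j]
Sbjbjbjbjbj => Sbjbjbjbjbjbj   [S ::= S b j]
Sbjbjbjbjbjbj => Sbjbjbjbjbjbjbj   [S ::= S b j]
Sbjbjbjbjbjbjbj => Sbjbjbjbjbjbjbjbj   [S ::= S b j]
Sbjbjbjbjbjbjbjbj => ebjbjbjbjbjbjbjbj   [S ::= e]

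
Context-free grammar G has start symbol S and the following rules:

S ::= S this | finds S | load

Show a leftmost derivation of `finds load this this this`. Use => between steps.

S => finds S => finds S this => finds S this this => finds S this this this => finds load this this this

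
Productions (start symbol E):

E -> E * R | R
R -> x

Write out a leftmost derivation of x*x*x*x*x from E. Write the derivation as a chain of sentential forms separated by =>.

E => E*R   [E -> E * R]
E*R => E*R*R   [E -> E * R]
E*R*R => E*R*R*R   [E -> E * R]
E*R*R*R => E*R*R*R*R   [E -> E * R]
E*R*R*R*R => R*R*R*R*R   [E -> R]
R*R*R*R*R => x*R*R*R*R   [R -> x]
x*R*R*R*R => x*x*R*R*R   [R -> x]
x*x*R*R*R => x*x*x*R*R   [R -> x]
x*x*x*R*R => x*x*x*x*R   [R -> x]
x*x*x*x*R => x*x*x*x*x   [R -> x]

E => E*R => E*R*R => E*R*R*R => E*R*R*R*R => R*R*R*R*R => x*R*R*R*R => x*x*R*R*R => x*x*x*R*R => x*x*x*x*R => x*x*x*x*x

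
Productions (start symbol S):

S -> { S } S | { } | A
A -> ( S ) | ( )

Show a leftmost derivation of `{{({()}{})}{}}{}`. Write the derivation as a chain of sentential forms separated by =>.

S=>{S}S=>{{S}S}S=>{{A}S}S=>{{(S)}S}S=>{{({S}S)}S}S=>{{({A}S)}S}S=>{{({()}S)}S}S=>{{({()}{})}S}S=>{{({()}{})}{}}S=>{{({()}{})}{}}{}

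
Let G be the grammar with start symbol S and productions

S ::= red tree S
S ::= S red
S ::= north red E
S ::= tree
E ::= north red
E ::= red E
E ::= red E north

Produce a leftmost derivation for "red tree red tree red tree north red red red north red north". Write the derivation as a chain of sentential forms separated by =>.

S => red tree S   [S ::= red tree S]
red tree S => red tree red tree S   [S ::= red tree S]
red tree red tree S => red tree red tree red tree S   [S ::= red tree S]
red tree red tree red tree S => red tree red tree red tree north red E   [S ::= north red E]
red tree red tree red tree north red E => red tree red tree red tree north red red E north   [E ::= red E north]
red tree red tree red tree north red red E north => red tree red tree red tree north red red red E north   [E ::= red E]
red tree red tree red tree north red red red E north => red tree red tree red tree north red red red north red north   [E ::= north red]

S => red tree S => red tree red tree S => red tree red tree red tree S => red tree red tree red tree north red E => red tree red tree red tree north red red E north => red tree red tree red tree north red red red E north => red tree red tree red tree north red red red north red north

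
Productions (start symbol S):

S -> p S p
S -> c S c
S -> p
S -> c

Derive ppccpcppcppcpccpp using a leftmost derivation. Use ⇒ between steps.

S ⇒ pSp ⇒ ppSpp ⇒ ppcScpp ⇒ ppccSccpp ⇒ ppccpSpccpp ⇒ ppccpcScpccpp ⇒ ppccpcpSpcpccpp ⇒ ppccpcppSppcpccpp ⇒ ppccpcppcppcpccpp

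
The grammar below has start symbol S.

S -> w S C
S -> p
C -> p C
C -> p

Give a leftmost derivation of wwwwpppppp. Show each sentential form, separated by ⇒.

S ⇒ wSC ⇒ wwSCC ⇒ wwwSCCC ⇒ wwwwSCCCC ⇒ wwwwpCCCC ⇒ wwwwppCCCC ⇒ wwwwpppCCC ⇒ wwwwppppCC ⇒ wwwwpppppC ⇒ wwwwpppppp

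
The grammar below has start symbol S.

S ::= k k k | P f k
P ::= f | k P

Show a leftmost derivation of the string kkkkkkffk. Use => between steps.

S => Pfk => kPfk => kkPfk => kkkPfk => kkkkPfk => kkkkkPfk => kkkkkkPfk => kkkkkkffk

S => Pfk   [S ::= P f k]
Pfk => kPfk   [P ::= k P]
kPfk => kkPfk   [P ::= k P]
kkPfk => kkkPfk   [P ::= k P]
kkkPfk => kkkkPfk   [P ::= k P]
kkkkPfk => kkkkkPfk   [P ::= k P]
kkkkkPfk => kkkkkkPfk   [P ::= k P]
kkkkkkPfk => kkkkkkffk   [P ::= f]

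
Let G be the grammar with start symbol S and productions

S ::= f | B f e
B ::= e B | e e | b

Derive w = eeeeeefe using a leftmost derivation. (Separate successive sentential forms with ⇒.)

S ⇒ Bfe ⇒ eBfe ⇒ eeBfe ⇒ eeeBfe ⇒ eeeeBfe ⇒ eeeeeefe

S ⇒ Bfe   [S ::= B f e]
Bfe ⇒ eBfe   [B ::= e B]
eBfe ⇒ eeBfe   [B ::= e B]
eeBfe ⇒ eeeBfe   [B ::= e B]
eeeBfe ⇒ eeeeBfe   [B ::= e B]
eeeeBfe ⇒ eeeeeefe   [B ::= e e]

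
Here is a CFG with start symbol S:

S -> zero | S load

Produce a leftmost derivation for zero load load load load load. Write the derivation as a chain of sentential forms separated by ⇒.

S ⇒ S load ⇒ S load load ⇒ S load load load ⇒ S load load load load ⇒ S load load load load load ⇒ zero load load load load load

S ⇒ S load   [S -> S load]
S load ⇒ S load load   [S -> S load]
S load load ⇒ S load load load   [S -> S load]
S load load load ⇒ S load load load load   [S -> S load]
S load load load load ⇒ S load load load load load   [S -> S load]
S load load load load load ⇒ zero load load load load load   [S -> zero]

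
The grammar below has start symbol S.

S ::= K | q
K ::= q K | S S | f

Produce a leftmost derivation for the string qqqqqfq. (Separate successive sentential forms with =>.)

S => K => qK => qqK => qqqK => qqqqK => qqqqSS => qqqqKS => qqqqqKS => qqqqqfS => qqqqqfq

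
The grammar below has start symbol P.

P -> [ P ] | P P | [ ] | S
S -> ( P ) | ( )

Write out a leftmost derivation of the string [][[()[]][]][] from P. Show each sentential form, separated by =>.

P => PP => []P => []PP => [][P]P => [][PP]P => [][[P]P]P => [][[PP]P]P => [][[SP]P]P => [][[()P]P]P => [][[()[]]P]P => [][[()[]][]]P => [][[()[]][]][]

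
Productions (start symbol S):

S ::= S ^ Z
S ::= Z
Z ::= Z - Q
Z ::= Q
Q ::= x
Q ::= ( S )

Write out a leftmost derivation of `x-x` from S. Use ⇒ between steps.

S ⇒ Z ⇒ Z-Q ⇒ Q-Q ⇒ x-Q ⇒ x-x

S ⇒ Z   [S ::= Z]
Z ⇒ Z-Q   [Z ::= Z - Q]
Z-Q ⇒ Q-Q   [Z ::= Q]
Q-Q ⇒ x-Q   [Q ::= x]
x-Q ⇒ x-x   [Q ::= x]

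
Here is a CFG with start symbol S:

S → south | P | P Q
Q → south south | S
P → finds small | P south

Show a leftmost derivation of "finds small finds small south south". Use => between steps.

S => P Q   [S → P Q]
P Q => finds small Q   [P → finds small]
finds small Q => finds small S   [Q → S]
finds small S => finds small P   [S → P]
finds small P => finds small P south   [P → P south]
finds small P south => finds small P south south   [P → P south]
finds small P south south => finds small finds small south south   [P → finds small]

S => P Q => finds small Q => finds small S => finds small P => finds small P south => finds small P south south => finds small finds small south south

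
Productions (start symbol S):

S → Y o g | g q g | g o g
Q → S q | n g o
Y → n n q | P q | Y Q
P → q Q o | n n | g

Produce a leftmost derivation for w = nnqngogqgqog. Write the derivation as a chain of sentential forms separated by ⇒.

S ⇒ Yog ⇒ YQog ⇒ YQQog ⇒ PqQQog ⇒ nnqQQog ⇒ nnqngoQog ⇒ nnqngoSqog ⇒ nnqngogqgqog

S ⇒ Yog   [S → Y o g]
Yog ⇒ YQog   [Y → Y Q]
YQog ⇒ YQQog   [Y → Y Q]
YQQog ⇒ PqQQog   [Y → P q]
PqQQog ⇒ nnqQQog   [P → n n]
nnqQQog ⇒ nnqngoQog   [Q → n g o]
nnqngoQog ⇒ nnqngoSqog   [Q → S q]
nnqngoSqog ⇒ nnqngogqgqog   [S → g q g]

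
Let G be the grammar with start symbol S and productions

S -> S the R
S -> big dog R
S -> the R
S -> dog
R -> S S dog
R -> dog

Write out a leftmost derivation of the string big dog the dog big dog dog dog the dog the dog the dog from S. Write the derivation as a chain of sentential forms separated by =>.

S => S the R   [S -> S the R]
S the R => S the R the R   [S -> S the R]
S the R the R => S the R the R the R   [S -> S the R]
S the R the R the R => big dog R the R the R the R   [S -> big dog R]
big dog R the R the R the R => big dog S S dog the R the R the R   [R -> S S dog]
big dog S S dog the R the R the R => big dog the R S dog the R the R the R   [S -> the R]
big dog the R S dog the R the R the R => big dog the dog S dog the R the R the R   [R -> dog]
big dog the dog S dog the R the R the R => big dog the dog big dog R dog the R the R the R   [S -> big dog R]
big dog the dog big dog R dog the R the R the R => big dog the dog big dog dog dog the R the R the R   [R -> dog]
big dog the dog big dog dog dog the R the R the R => big dog the dog big dog dog dog the dog the R the R   [R -> dog]
big dog the dog big dog dog dog the dog the R the R => big dog the dog big dog dog dog the dog the dog the R   [R -> dog]
big dog the dog big dog dog dog the dog the dog the R => big dog the dog big dog dog dog the dog the dog the dog   [R -> dog]

S => S the R => S the R the R => S the R the R the R => big dog R the R the R the R => big dog S S dog the R the R the R => big dog the R S dog the R the R the R => big dog the dog S dog the R the R the R => big dog the dog big dog R dog the R the R the R => big dog the dog big dog dog dog the R the R the R => big dog the dog big dog dog dog the dog the R the R => big dog the dog big dog dog dog the dog the dog the R => big dog the dog big dog dog dog the dog the dog the dog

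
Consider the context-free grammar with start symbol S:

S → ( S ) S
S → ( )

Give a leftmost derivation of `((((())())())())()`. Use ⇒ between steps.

S ⇒ (S)S ⇒ ((S)S)S ⇒ (((S)S)S)S ⇒ ((((S)S)S)S)S ⇒ ((((())S)S)S)S ⇒ ((((())())S)S)S ⇒ ((((())())())S)S ⇒ ((((())())())())S ⇒ ((((())())())())()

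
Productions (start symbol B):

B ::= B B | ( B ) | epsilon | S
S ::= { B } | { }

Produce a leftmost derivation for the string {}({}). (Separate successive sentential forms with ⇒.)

B ⇒ BB ⇒ SB ⇒ {}B ⇒ {}BB ⇒ {}BBB ⇒ {}BBBB ⇒ {}(B)BBB ⇒ {}(BB)BBB ⇒ {}(SB)BBB ⇒ {}({}B)BBB ⇒ {}({})BBB ⇒ {}({})BB ⇒ {}({})B ⇒ {}({})

B ⇒ BB   [B ::= B B]
BB ⇒ SB   [B ::= S]
SB ⇒ {}B   [S ::= { }]
{}B ⇒ {}BB   [B ::= B B]
{}BB ⇒ {}BBB   [B ::= B B]
{}BBB ⇒ {}BBBB   [B ::= B B]
{}BBBB ⇒ {}(B)BBB   [B ::= ( B )]
{}(B)BBB ⇒ {}(BB)BBB   [B ::= B B]
{}(BB)BBB ⇒ {}(SB)BBB   [B ::= S]
{}(SB)BBB ⇒ {}({}B)BBB   [S ::= { }]
{}({}B)BBB ⇒ {}({})BBB   [B ::= epsilon]
{}({})BBB ⇒ {}({})BB   [B ::= epsilon]
{}({})BB ⇒ {}({})B   [B ::= epsilon]
{}({})B ⇒ {}({})   [B ::= epsilon]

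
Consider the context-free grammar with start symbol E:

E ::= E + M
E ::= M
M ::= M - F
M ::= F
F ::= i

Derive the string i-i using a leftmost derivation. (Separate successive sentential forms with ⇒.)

E⇒M⇒M-F⇒F-F⇒i-F⇒i-i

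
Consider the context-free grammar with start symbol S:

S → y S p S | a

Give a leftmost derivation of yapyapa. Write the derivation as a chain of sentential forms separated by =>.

S => ySpS   [S → y S p S]
ySpS => yapS   [S → a]
yapS => yapySpS   [S → y S p S]
yapySpS => yapyapS   [S → a]
yapyapS => yapyapa   [S → a]

S=>ySpS=>yapS=>yapySpS=>yapyapS=>yapyapa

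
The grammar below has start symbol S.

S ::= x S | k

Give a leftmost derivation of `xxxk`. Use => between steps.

S => xS   [S ::= x S]
xS => xxS   [S ::= x S]
xxS => xxxS   [S ::= x S]
xxxS => xxxk   [S ::= k]

S => xS => xxS => xxxS => xxxk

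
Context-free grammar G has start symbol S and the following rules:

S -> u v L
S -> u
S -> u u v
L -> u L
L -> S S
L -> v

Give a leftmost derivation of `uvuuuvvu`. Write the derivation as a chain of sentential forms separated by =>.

S => uvL => uvuL => uvuuL => uvuuSS => uvuuuvLS => uvuuuvvS => uvuuuvvu

S => uvL   [S -> u v L]
uvL => uvuL   [L -> u L]
uvuL => uvuuL   [L -> u L]
uvuuL => uvuuSS   [L -> S S]
uvuuSS => uvuuuvLS   [S -> u v L]
uvuuuvLS => uvuuuvvS   [L -> v]
uvuuuvvS => uvuuuvvu   [S -> u]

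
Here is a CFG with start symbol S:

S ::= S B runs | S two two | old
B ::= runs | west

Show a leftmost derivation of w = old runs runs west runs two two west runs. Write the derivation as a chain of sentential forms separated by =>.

S => S B runs => S two two B runs => S B runs two two B runs => S B runs B runs two two B runs => old B runs B runs two two B runs => old runs runs B runs two two B runs => old runs runs west runs two two B runs => old runs runs west runs two two west runs

S => S B runs   [S ::= S B runs]
S B runs => S two two B runs   [S ::= S two two]
S two two B runs => S B runs two two B runs   [S ::= S B runs]
S B runs two two B runs => S B runs B runs two two B runs   [S ::= S B runs]
S B runs B runs two two B runs => old B runs B runs two two B runs   [S ::= old]
old B runs B runs two two B runs => old runs runs B runs two two B runs   [B ::= runs]
old runs runs B runs two two B runs => old runs runs west runs two two B runs   [B ::= west]
old runs runs west runs two two B runs => old runs runs west runs two two west runs   [B ::= west]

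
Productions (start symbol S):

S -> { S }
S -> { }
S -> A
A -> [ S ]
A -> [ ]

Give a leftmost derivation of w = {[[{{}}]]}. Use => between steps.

S=>{S}=>{A}=>{[S]}=>{[A]}=>{[[S]]}=>{[[{S}]]}=>{[[{{}}]]}

S => {S}   [S -> { S }]
{S} => {A}   [S -> A]
{A} => {[S]}   [A -> [ S ]]
{[S]} => {[A]}   [S -> A]
{[A]} => {[[S]]}   [A -> [ S ]]
{[[S]]} => {[[{S}]]}   [S -> { S }]
{[[{S}]]} => {[[{{}}]]}   [S -> { }]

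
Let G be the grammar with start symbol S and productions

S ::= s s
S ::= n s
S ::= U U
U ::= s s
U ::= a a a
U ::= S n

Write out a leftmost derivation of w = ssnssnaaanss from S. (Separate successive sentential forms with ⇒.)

S⇒UU⇒SnU⇒UUnU⇒SnUnU⇒UUnUnU⇒SnUnUnU⇒ssnUnUnU⇒ssnssnUnU⇒ssnssnaaanU⇒ssnssnaaanss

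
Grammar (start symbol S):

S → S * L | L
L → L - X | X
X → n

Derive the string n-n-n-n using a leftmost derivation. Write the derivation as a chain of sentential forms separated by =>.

S => L => L-X => L-X-X => L-X-X-X => X-X-X-X => n-X-X-X => n-n-X-X => n-n-n-X => n-n-n-n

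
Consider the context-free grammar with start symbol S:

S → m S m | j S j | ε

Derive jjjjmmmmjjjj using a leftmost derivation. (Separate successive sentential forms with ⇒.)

S ⇒ jSj   [S → j S j]
jSj ⇒ jjSjj   [S → j S j]
jjSjj ⇒ jjjSjjj   [S → j S j]
jjjSjjj ⇒ jjjjSjjjj   [S → j S j]
jjjjSjjjj ⇒ jjjjmSmjjjj   [S → m S m]
jjjjmSmjjjj ⇒ jjjjmmSmmjjjj   [S → m S m]
jjjjmmSmmjjjj ⇒ jjjjmmmmjjjj   [S → ε]

S⇒jSj⇒jjSjj⇒jjjSjjj⇒jjjjSjjjj⇒jjjjmSmjjjj⇒jjjjmmSmmjjjj⇒jjjjmmmmjjjj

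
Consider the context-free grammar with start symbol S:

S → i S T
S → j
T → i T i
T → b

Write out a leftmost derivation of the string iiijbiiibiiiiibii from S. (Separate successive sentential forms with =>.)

S => iST => iiSTT => iiiSTTT => iiijTTT => iiijbTT => iiijbiTiT => iiijbiiTiiT => iiijbiiiTiiiT => iiijbiiibiiiT => iiijbiiibiiiiTi => iiijbiiibiiiiiTii => iiijbiiibiiiiibii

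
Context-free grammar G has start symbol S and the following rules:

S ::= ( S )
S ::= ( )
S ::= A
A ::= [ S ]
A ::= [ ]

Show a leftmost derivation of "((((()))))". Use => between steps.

S => (S) => ((S)) => (((S))) => ((((S)))) => ((((()))))

S => (S)   [S ::= ( S )]
(S) => ((S))   [S ::= ( S )]
((S)) => (((S)))   [S ::= ( S )]
(((S))) => ((((S))))   [S ::= ( S )]
((((S)))) => ((((()))))   [S ::= ( )]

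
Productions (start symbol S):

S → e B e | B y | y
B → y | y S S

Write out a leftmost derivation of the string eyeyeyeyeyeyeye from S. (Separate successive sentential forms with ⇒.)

S ⇒ eBe ⇒ eySSe ⇒ eyeBeSe ⇒ eyeySSeSe ⇒ eyeyeBeSeSe ⇒ eyeyeySSeSeSe ⇒ eyeyeyeBeSeSeSe ⇒ eyeyeyeyeSeSeSe ⇒ eyeyeyeyeyeSeSe ⇒ eyeyeyeyeyeyeSe ⇒ eyeyeyeyeyeyeye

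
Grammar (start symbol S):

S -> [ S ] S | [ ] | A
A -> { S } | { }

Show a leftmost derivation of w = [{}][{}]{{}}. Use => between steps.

S => [S]S   [S -> [ S ] S]
[S]S => [A]S   [S -> A]
[A]S => [{}]S   [A -> { }]
[{}]S => [{}][S]S   [S -> [ S ] S]
[{}][S]S => [{}][A]S   [S -> A]
[{}][A]S => [{}][{}]S   [A -> { }]
[{}][{}]S => [{}][{}]A   [S -> A]
[{}][{}]A => [{}][{}]{S}   [A -> { S }]
[{}][{}]{S} => [{}][{}]{A}   [S -> A]
[{}][{}]{A} => [{}][{}]{{}}   [A -> { }]

S => [S]S => [A]S => [{}]S => [{}][S]S => [{}][A]S => [{}][{}]S => [{}][{}]A => [{}][{}]{S} => [{}][{}]{A} => [{}][{}]{{}}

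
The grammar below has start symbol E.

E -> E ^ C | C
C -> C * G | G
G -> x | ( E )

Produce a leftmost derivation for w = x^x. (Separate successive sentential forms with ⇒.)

E ⇒ E^C   [E -> E ^ C]
E^C ⇒ C^C   [E -> C]
C^C ⇒ G^C   [C -> G]
G^C ⇒ x^C   [G -> x]
x^C ⇒ x^G   [C -> G]
x^G ⇒ x^x   [G -> x]

E ⇒ E^C ⇒ C^C ⇒ G^C ⇒ x^C ⇒ x^G ⇒ x^x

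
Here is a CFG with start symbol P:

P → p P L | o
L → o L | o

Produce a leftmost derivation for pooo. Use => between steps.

P => pPL => poL => pooL => pooo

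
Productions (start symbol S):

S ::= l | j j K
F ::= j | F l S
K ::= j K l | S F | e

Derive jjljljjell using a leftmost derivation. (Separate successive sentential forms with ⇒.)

S ⇒ jjK   [S ::= j j K]
jjK ⇒ jjSF   [K ::= S F]
jjSF ⇒ jjlF   [S ::= l]
jjlF ⇒ jjlFlS   [F ::= F l S]
jjlFlS ⇒ jjlFlSlS   [F ::= F l S]
jjlFlSlS ⇒ jjljlSlS   [F ::= j]
jjljlSlS ⇒ jjljljjKlS   [S ::= j j K]
jjljljjKlS ⇒ jjljljjelS   [K ::= e]
jjljljjelS ⇒ jjljljjell   [S ::= l]

S ⇒ jjK ⇒ jjSF ⇒ jjlF ⇒ jjlFlS ⇒ jjlFlSlS ⇒ jjljlSlS ⇒ jjljljjKlS ⇒ jjljljjelS ⇒ jjljljjell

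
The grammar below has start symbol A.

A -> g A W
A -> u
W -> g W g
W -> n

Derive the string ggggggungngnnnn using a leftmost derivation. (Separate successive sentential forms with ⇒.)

A ⇒ gAW   [A -> g A W]
gAW ⇒ ggAWW   [A -> g A W]
ggAWW ⇒ gggAWWW   [A -> g A W]
gggAWWW ⇒ ggggAWWWW   [A -> g A W]
ggggAWWWW ⇒ gggggAWWWWW   [A -> g A W]
gggggAWWWWW ⇒ ggggggAWWWWWW   [A -> g A W]
ggggggAWWWWWW ⇒ gggggguWWWWWW   [A -> u]
gggggguWWWWWW ⇒ ggggggunWWWWW   [W -> n]
ggggggunWWWWW ⇒ ggggggungWgWWWW   [W -> g W g]
ggggggungWgWWWW ⇒ ggggggungngWWWW   [W -> n]
ggggggungngWWWW ⇒ ggggggungngnWWW   [W -> n]
ggggggungngnWWW ⇒ ggggggungngnnWW   [W -> n]
ggggggungngnnWW ⇒ ggggggungngnnnW   [W -> n]
ggggggungngnnnW ⇒ ggggggungngnnnn   [W -> n]

A ⇒ gAW ⇒ ggAWW ⇒ gggAWWW ⇒ ggggAWWWW ⇒ gggggAWWWWW ⇒ ggggggAWWWWWW ⇒ gggggguWWWWWW ⇒ ggggggunWWWWW ⇒ ggggggungWgWWWW ⇒ ggggggungngWWWW ⇒ ggggggungngnWWW ⇒ ggggggungngnnWW ⇒ ggggggungngnnnW ⇒ ggggggungngnnnn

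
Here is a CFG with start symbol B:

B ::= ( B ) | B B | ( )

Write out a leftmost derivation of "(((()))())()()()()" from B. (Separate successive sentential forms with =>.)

B => BB   [B ::= B B]
BB => BBB   [B ::= B B]
BBB => BBBB   [B ::= B B]
BBBB => BBBBB   [B ::= B B]
BBBBB => (B)BBBB   [B ::= ( B )]
(B)BBBB => (BB)BBBB   [B ::= B B]
(BB)BBBB => ((B)B)BBBB   [B ::= ( B )]
((B)B)BBBB => (((B))B)BBBB   [B ::= ( B )]
(((B))B)BBBB => (((()))B)BBBB   [B ::= ( )]
(((()))B)BBBB => (((()))())BBBB   [B ::= ( )]
(((()))())BBBB => (((()))())()BBB   [B ::= ( )]
(((()))())()BBB => (((()))())()()BB   [B ::= ( )]
(((()))())()()BB => (((()))())()()()B   [B ::= ( )]
(((()))())()()()B => (((()))())()()()()   [B ::= ( )]

B => BB => BBB => BBBB => BBBBB => (B)BBBB => (BB)BBBB => ((B)B)BBBB => (((B))B)BBBB => (((()))B)BBBB => (((()))())BBBB => (((()))())()BBB => (((()))())()()BB => (((()))())()()()B => (((()))())()()()()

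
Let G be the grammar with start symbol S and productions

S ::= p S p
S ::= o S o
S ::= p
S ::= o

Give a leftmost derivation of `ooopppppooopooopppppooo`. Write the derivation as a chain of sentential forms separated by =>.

S => oSo   [S ::= o S o]
oSo => ooSoo   [S ::= o S o]
ooSoo => oooSooo   [S ::= o S o]
oooSooo => ooopSpooo   [S ::= p S p]
ooopSpooo => oooppSppooo   [S ::= p S p]
oooppSppooo => ooopppSpppooo   [S ::= p S p]
ooopppSpppooo => oooppppSppppooo   [S ::= p S p]
oooppppSppppooo => ooopppppSpppppooo   [S ::= p S p]
ooopppppSpppppooo => ooopppppoSopppppooo   [S ::= o S o]
ooopppppoSopppppooo => ooopppppooSoopppppooo   [S ::= o S o]
ooopppppooSoopppppooo => ooopppppoooSooopppppooo   [S ::= o S o]
ooopppppoooSooopppppooo => ooopppppooopooopppppooo   [S ::= p]

S=>oSo=>ooSoo=>oooSooo=>ooopSpooo=>oooppSppooo=>ooopppSpppooo=>oooppppSppppooo=>ooopppppSpppppooo=>ooopppppoSopppppooo=>ooopppppooSoopppppooo=>ooopppppoooSooopppppooo=>ooopppppooopooopppppooo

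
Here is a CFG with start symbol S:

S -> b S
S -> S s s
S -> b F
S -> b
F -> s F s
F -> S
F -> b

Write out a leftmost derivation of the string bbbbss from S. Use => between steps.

S => bS   [S -> b S]
bS => bSss   [S -> S s s]
bSss => bbFss   [S -> b F]
bbFss => bbSss   [F -> S]
bbSss => bbbFss   [S -> b F]
bbbFss => bbbSss   [F -> S]
bbbSss => bbbbss   [S -> b]

S => bS => bSss => bbFss => bbSss => bbbFss => bbbSss => bbbbss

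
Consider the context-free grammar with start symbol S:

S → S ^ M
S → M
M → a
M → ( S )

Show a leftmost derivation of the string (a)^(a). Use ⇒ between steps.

S⇒S^M⇒M^M⇒(S)^M⇒(M)^M⇒(a)^M⇒(a)^(S)⇒(a)^(M)⇒(a)^(a)

S ⇒ S^M   [S → S ^ M]
S^M ⇒ M^M   [S → M]
M^M ⇒ (S)^M   [M → ( S )]
(S)^M ⇒ (M)^M   [S → M]
(M)^M ⇒ (a)^M   [M → a]
(a)^M ⇒ (a)^(S)   [M → ( S )]
(a)^(S) ⇒ (a)^(M)   [S → M]
(a)^(M) ⇒ (a)^(a)   [M → a]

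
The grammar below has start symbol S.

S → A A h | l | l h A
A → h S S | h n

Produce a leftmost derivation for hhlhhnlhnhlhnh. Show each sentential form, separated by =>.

S=>AAh=>hSSAh=>hAAhSAh=>hhSSAhSAh=>hhlhASAhSAh=>hhlhhnSAhSAh=>hhlhhnlAhSAh=>hhlhhnlhnhSAh=>hhlhhnlhnhlAh=>hhlhhnlhnhlhnh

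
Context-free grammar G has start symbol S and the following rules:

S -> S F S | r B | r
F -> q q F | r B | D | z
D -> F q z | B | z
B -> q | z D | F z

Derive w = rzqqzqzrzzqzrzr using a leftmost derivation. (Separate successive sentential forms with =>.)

S => SFS => SFSFS => rBFSFS => rzDFSFS => rzFqzFSFS => rzqqFqzFSFS => rzqqzqzFSFS => rzqqzqzrBSFS => rzqqzqzrzDSFS => rzqqzqzrzFqzSFS => rzqqzqzrzzqzSFS => rzqqzqzrzzqzrFS => rzqqzqzrzzqzrzS => rzqqzqzrzzqzrzr

S => SFS   [S -> S F S]
SFS => SFSFS   [S -> S F S]
SFSFS => rBFSFS   [S -> r B]
rBFSFS => rzDFSFS   [B -> z D]
rzDFSFS => rzFqzFSFS   [D -> F q z]
rzFqzFSFS => rzqqFqzFSFS   [F -> q q F]
rzqqFqzFSFS => rzqqzqzFSFS   [F -> z]
rzqqzqzFSFS => rzqqzqzrBSFS   [F -> r B]
rzqqzqzrBSFS => rzqqzqzrzDSFS   [B -> z D]
rzqqzqzrzDSFS => rzqqzqzrzFqzSFS   [D -> F q z]
rzqqzqzrzFqzSFS => rzqqzqzrzzqzSFS   [F -> z]
rzqqzqzrzzqzSFS => rzqqzqzrzzqzrFS   [S -> r]
rzqqzqzrzzqzrFS => rzqqzqzrzzqzrzS   [F -> z]
rzqqzqzrzzqzrzS => rzqqzqzrzzqzrzr   [S -> r]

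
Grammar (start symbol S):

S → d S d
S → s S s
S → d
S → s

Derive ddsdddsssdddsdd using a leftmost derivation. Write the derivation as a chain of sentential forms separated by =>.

S => dSd => ddSdd => ddsSsdd => ddsdSdsdd => ddsddSddsdd => ddsdddSdddsdd => ddsdddsSsdddsdd => ddsdddsssdddsdd

S => dSd   [S → d S d]
dSd => ddSdd   [S → d S d]
ddSdd => ddsSsdd   [S → s S s]
ddsSsdd => ddsdSdsdd   [S → d S d]
ddsdSdsdd => ddsddSddsdd   [S → d S d]
ddsddSddsdd => ddsdddSdddsdd   [S → d S d]
ddsdddSdddsdd => ddsdddsSsdddsdd   [S → s S s]
ddsdddsSsdddsdd => ddsdddsssdddsdd   [S → s]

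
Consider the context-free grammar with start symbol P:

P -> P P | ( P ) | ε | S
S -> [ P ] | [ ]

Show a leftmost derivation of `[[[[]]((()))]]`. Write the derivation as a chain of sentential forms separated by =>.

P=>S=>[P]=>[S]=>[[P]]=>[[PP]]=>[[SP]]=>[[[P]P]]=>[[[S]P]]=>[[[[P]]P]]=>[[[[]]P]]=>[[[[]](P)]]=>[[[[]]((P))]]=>[[[[]](((P)))]]=>[[[[]]((()))]]

P => S   [P -> S]
S => [P]   [S -> [ P ]]
[P] => [S]   [P -> S]
[S] => [[P]]   [S -> [ P ]]
[[P]] => [[PP]]   [P -> P P]
[[PP]] => [[SP]]   [P -> S]
[[SP]] => [[[P]P]]   [S -> [ P ]]
[[[P]P]] => [[[S]P]]   [P -> S]
[[[S]P]] => [[[[P]]P]]   [S -> [ P ]]
[[[[P]]P]] => [[[[]]P]]   [P -> ε]
[[[[]]P]] => [[[[]](P)]]   [P -> ( P )]
[[[[]](P)]] => [[[[]]((P))]]   [P -> ( P )]
[[[[]]((P))]] => [[[[]](((P)))]]   [P -> ( P )]
[[[[]](((P)))]] => [[[[]]((()))]]   [P -> ε]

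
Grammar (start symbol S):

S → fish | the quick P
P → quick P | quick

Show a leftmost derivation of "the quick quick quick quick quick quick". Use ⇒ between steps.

S ⇒ the quick P ⇒ the quick quick P ⇒ the quick quick quick P ⇒ the quick quick quick quick P ⇒ the quick quick quick quick quick P ⇒ the quick quick quick quick quick quick

S ⇒ the quick P   [S → the quick P]
the quick P ⇒ the quick quick P   [P → quick P]
the quick quick P ⇒ the quick quick quick P   [P → quick P]
the quick quick quick P ⇒ the quick quick quick quick P   [P → quick P]
the quick quick quick quick P ⇒ the quick quick quick quick quick P   [P → quick P]
the quick quick quick quick quick P ⇒ the quick quick quick quick quick quick   [P → quick]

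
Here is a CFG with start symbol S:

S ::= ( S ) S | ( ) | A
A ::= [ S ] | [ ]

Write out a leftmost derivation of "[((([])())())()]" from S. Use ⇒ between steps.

S ⇒ A ⇒ [S] ⇒ [(S)S] ⇒ [((S)S)S] ⇒ [(((S)S)S)S] ⇒ [(((A)S)S)S] ⇒ [((([])S)S)S] ⇒ [((([])())S)S] ⇒ [((([])())())S] ⇒ [((([])())())()]

S ⇒ A   [S ::= A]
A ⇒ [S]   [A ::= [ S ]]
[S] ⇒ [(S)S]   [S ::= ( S ) S]
[(S)S] ⇒ [((S)S)S]   [S ::= ( S ) S]
[((S)S)S] ⇒ [(((S)S)S)S]   [S ::= ( S ) S]
[(((S)S)S)S] ⇒ [(((A)S)S)S]   [S ::= A]
[(((A)S)S)S] ⇒ [((([])S)S)S]   [A ::= [ ]]
[((([])S)S)S] ⇒ [((([])())S)S]   [S ::= ( )]
[((([])())S)S] ⇒ [((([])())())S]   [S ::= ( )]
[((([])())())S] ⇒ [((([])())())()]   [S ::= ( )]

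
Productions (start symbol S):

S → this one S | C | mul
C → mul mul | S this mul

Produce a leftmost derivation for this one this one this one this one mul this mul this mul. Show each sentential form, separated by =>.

S => this one S => this one this one S => this one this one this one S => this one this one this one C => this one this one this one S this mul => this one this one this one C this mul => this one this one this one S this mul this mul => this one this one this one this one S this mul this mul => this one this one this one this one mul this mul this mul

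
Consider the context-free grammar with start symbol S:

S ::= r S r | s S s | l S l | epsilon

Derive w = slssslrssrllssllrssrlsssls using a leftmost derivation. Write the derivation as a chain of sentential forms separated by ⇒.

S ⇒ sSs ⇒ slSls ⇒ slsSsls ⇒ slssSssls ⇒ slsssSsssls ⇒ slssslSlsssls ⇒ slssslrSrlsssls ⇒ slssslrsSsrlsssls ⇒ slssslrssSssrlsssls ⇒ slssslrssrSrssrlsssls ⇒ slssslrssrlSlrssrlsssls ⇒ slssslrssrllSllrssrlsssls ⇒ slssslrssrllsSsllrssrlsssls ⇒ slssslrssrllssllrssrlsssls

S ⇒ sSs   [S ::= s S s]
sSs ⇒ slSls   [S ::= l S l]
slSls ⇒ slsSsls   [S ::= s S s]
slsSsls ⇒ slssSssls   [S ::= s S s]
slssSssls ⇒ slsssSsssls   [S ::= s S s]
slsssSsssls ⇒ slssslSlsssls   [S ::= l S l]
slssslSlsssls ⇒ slssslrSrlsssls   [S ::= r S r]
slssslrSrlsssls ⇒ slssslrsSsrlsssls   [S ::= s S s]
slssslrsSsrlsssls ⇒ slssslrssSssrlsssls   [S ::= s S s]
slssslrssSssrlsssls ⇒ slssslrssrSrssrlsssls   [S ::= r S r]
slssslrssrSrssrlsssls ⇒ slssslrssrlSlrssrlsssls   [S ::= l S l]
slssslrssrlSlrssrlsssls ⇒ slssslrssrllSllrssrlsssls   [S ::= l S l]
slssslrssrllSllrssrlsssls ⇒ slssslrssrllsSsllrssrlsssls   [S ::= s S s]
slssslrssrllsSsllrssrlsssls ⇒ slssslrssrllssllrssrlsssls   [S ::= epsilon]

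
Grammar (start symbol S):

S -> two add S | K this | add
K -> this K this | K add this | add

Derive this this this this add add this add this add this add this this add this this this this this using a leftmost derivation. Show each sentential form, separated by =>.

S => K this => this K this this => this this K this this this => this this this K this this this this => this this this K add this this this this this => this this this this K this add this this this this this => this this this this K add this this add this this this this this => this this this this K add this add this this add this this this this this => this this this this K add this add this add this this add this this this this this => this this this this K add this add this add this add this this add this this this this this => this this this this add add this add this add this add this this add this this this this this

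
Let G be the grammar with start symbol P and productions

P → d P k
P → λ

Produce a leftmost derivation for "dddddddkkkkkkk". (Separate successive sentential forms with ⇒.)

P ⇒ dPk ⇒ ddPkk ⇒ dddPkkk ⇒ ddddPkkkk ⇒ dddddPkkkkk ⇒ ddddddPkkkkkk ⇒ dddddddPkkkkkkk ⇒ dddddddkkkkkkk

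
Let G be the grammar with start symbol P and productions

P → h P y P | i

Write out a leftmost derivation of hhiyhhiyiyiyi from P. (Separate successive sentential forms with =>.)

P => hPyP   [P → h P y P]
hPyP => hhPyPyP   [P → h P y P]
hhPyPyP => hhiyPyP   [P → i]
hhiyPyP => hhiyhPyPyP   [P → h P y P]
hhiyhPyPyP => hhiyhhPyPyPyP   [P → h P y P]
hhiyhhPyPyPyP => hhiyhhiyPyPyP   [P → i]
hhiyhhiyPyPyP => hhiyhhiyiyPyP   [P → i]
hhiyhhiyiyPyP => hhiyhhiyiyiyP   [P → i]
hhiyhhiyiyiyP => hhiyhhiyiyiyi   [P → i]

P => hPyP => hhPyPyP => hhiyPyP => hhiyhPyPyP => hhiyhhPyPyPyP => hhiyhhiyPyPyP => hhiyhhiyiyPyP => hhiyhhiyiyiyP => hhiyhhiyiyiyi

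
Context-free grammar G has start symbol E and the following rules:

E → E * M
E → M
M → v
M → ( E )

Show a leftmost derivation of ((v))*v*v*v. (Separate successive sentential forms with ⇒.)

E ⇒ E*M   [E → E * M]
E*M ⇒ E*M*M   [E → E * M]
E*M*M ⇒ E*M*M*M   [E → E * M]
E*M*M*M ⇒ M*M*M*M   [E → M]
M*M*M*M ⇒ (E)*M*M*M   [M → ( E )]
(E)*M*M*M ⇒ (M)*M*M*M   [E → M]
(M)*M*M*M ⇒ ((E))*M*M*M   [M → ( E )]
((E))*M*M*M ⇒ ((M))*M*M*M   [E → M]
((M))*M*M*M ⇒ ((v))*M*M*M   [M → v]
((v))*M*M*M ⇒ ((v))*v*M*M   [M → v]
((v))*v*M*M ⇒ ((v))*v*v*M   [M → v]
((v))*v*v*M ⇒ ((v))*v*v*v   [M → v]

E ⇒ E*M ⇒ E*M*M ⇒ E*M*M*M ⇒ M*M*M*M ⇒ (E)*M*M*M ⇒ (M)*M*M*M ⇒ ((E))*M*M*M ⇒ ((M))*M*M*M ⇒ ((v))*M*M*M ⇒ ((v))*v*M*M ⇒ ((v))*v*v*M ⇒ ((v))*v*v*v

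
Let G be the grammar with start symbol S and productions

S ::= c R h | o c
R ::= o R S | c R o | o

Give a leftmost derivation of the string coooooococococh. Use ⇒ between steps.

S⇒cRh⇒coRSh⇒cooRSSh⇒coooRSSSh⇒cooooRSSSSh⇒coooooSSSSh⇒coooooocSSSh⇒coooooococSSh⇒coooooocococSh⇒coooooococococh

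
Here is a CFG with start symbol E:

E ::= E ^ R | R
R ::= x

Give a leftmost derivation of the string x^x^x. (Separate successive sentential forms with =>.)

E => E^R => E^R^R => R^R^R => x^R^R => x^x^R => x^x^x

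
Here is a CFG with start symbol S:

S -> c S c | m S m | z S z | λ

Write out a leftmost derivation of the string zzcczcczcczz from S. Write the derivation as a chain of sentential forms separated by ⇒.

S⇒zSz⇒zzSzz⇒zzcSczz⇒zzccScczz⇒zzcczSzcczz⇒zzcczcSczcczz⇒zzcczcczcczz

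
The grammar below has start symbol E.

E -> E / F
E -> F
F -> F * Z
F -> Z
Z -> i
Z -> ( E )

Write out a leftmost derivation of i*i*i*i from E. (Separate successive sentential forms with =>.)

E => F => F*Z => F*Z*Z => F*Z*Z*Z => Z*Z*Z*Z => i*Z*Z*Z => i*i*Z*Z => i*i*i*Z => i*i*i*i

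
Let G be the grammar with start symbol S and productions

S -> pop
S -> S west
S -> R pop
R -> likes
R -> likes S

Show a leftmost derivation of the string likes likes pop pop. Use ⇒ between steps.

S ⇒ R pop   [S -> R pop]
R pop ⇒ likes S pop   [R -> likes S]
likes S pop ⇒ likes R pop pop   [S -> R pop]
likes R pop pop ⇒ likes likes pop pop   [R -> likes]

S ⇒ R pop ⇒ likes S pop ⇒ likes R pop pop ⇒ likes likes pop pop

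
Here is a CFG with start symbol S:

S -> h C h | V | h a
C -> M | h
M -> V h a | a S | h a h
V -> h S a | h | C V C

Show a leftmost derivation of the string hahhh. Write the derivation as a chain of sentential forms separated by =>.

S => V => CVC => MVC => hahVC => hahhC => hahhh

S => V   [S -> V]
V => CVC   [V -> C V C]
CVC => MVC   [C -> M]
MVC => hahVC   [M -> h a h]
hahVC => hahhC   [V -> h]
hahhC => hahhh   [C -> h]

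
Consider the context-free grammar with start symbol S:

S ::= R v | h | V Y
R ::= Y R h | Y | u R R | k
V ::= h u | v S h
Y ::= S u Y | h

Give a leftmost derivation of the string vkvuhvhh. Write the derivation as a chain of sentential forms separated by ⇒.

S ⇒ VY   [S ::= V Y]
VY ⇒ vShY   [V ::= v S h]
vShY ⇒ vRvhY   [S ::= R v]
vRvhY ⇒ vYvhY   [R ::= Y]
vYvhY ⇒ vSuYvhY   [Y ::= S u Y]
vSuYvhY ⇒ vRvuYvhY   [S ::= R v]
vRvuYvhY ⇒ vkvuYvhY   [R ::= k]
vkvuYvhY ⇒ vkvuhvhY   [Y ::= h]
vkvuhvhY ⇒ vkvuhvhh   [Y ::= h]

S⇒VY⇒vShY⇒vRvhY⇒vYvhY⇒vSuYvhY⇒vRvuYvhY⇒vkvuYvhY⇒vkvuhvhY⇒vkvuhvhh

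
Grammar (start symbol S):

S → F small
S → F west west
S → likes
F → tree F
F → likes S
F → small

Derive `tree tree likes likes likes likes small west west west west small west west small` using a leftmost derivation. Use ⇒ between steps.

S ⇒ F small ⇒ tree F small ⇒ tree tree F small ⇒ tree tree likes S small ⇒ tree tree likes F west west small ⇒ tree tree likes likes S west west small ⇒ tree tree likes likes F small west west small ⇒ tree tree likes likes likes S small west west small ⇒ tree tree likes likes likes F west west small west west small ⇒ tree tree likes likes likes likes S west west small west west small ⇒ tree tree likes likes likes likes F west west west west small west west small ⇒ tree tree likes likes likes likes small west west west west small west west small

S ⇒ F small   [S → F small]
F small ⇒ tree F small   [F → tree F]
tree F small ⇒ tree tree F small   [F → tree F]
tree tree F small ⇒ tree tree likes S small   [F → likes S]
tree tree likes S small ⇒ tree tree likes F west west small   [S → F west west]
tree tree likes F west west small ⇒ tree tree likes likes S west west small   [F → likes S]
tree tree likes likes S west west small ⇒ tree tree likes likes F small west west small   [S → F small]
tree tree likes likes F small west west small ⇒ tree tree likes likes likes S small west west small   [F → likes S]
tree tree likes likes likes S small west west small ⇒ tree tree likes likes likes F west west small west west small   [S → F west west]
tree tree likes likes likes F west west small west west small ⇒ tree tree likes likes likes likes S west west small west west small   [F → likes S]
tree tree likes likes likes likes S west west small west west small ⇒ tree tree likes likes likes likes F west west west west small west west small   [S → F west west]
tree tree likes likes likes likes F west west west west small west west small ⇒ tree tree likes likes likes likes small west west west west small west west small   [F → small]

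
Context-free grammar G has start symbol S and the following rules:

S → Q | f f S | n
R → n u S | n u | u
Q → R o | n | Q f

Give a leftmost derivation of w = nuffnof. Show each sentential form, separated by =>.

S => Q => Qf => Rof => nuSof => nuffSof => nuffQof => nuffnof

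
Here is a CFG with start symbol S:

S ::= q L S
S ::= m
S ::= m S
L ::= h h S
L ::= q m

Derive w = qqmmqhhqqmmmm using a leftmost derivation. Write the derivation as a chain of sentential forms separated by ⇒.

S⇒qLS⇒qqmS⇒qqmmS⇒qqmmqLS⇒qqmmqhhSS⇒qqmmqhhqLSS⇒qqmmqhhqqmSS⇒qqmmqhhqqmmSS⇒qqmmqhhqqmmmS⇒qqmmqhhqqmmmm

S ⇒ qLS   [S ::= q L S]
qLS ⇒ qqmS   [L ::= q m]
qqmS ⇒ qqmmS   [S ::= m S]
qqmmS ⇒ qqmmqLS   [S ::= q L S]
qqmmqLS ⇒ qqmmqhhSS   [L ::= h h S]
qqmmqhhSS ⇒ qqmmqhhqLSS   [S ::= q L S]
qqmmqhhqLSS ⇒ qqmmqhhqqmSS   [L ::= q m]
qqmmqhhqqmSS ⇒ qqmmqhhqqmmSS   [S ::= m S]
qqmmqhhqqmmSS ⇒ qqmmqhhqqmmmS   [S ::= m]
qqmmqhhqqmmmS ⇒ qqmmqhhqqmmmm   [S ::= m]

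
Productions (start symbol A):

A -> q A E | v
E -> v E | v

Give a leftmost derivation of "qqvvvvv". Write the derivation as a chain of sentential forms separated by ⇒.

A ⇒ qAE ⇒ qqAEE ⇒ qqvEE ⇒ qqvvEE ⇒ qqvvvEE ⇒ qqvvvvE ⇒ qqvvvvv

A ⇒ qAE   [A -> q A E]
qAE ⇒ qqAEE   [A -> q A E]
qqAEE ⇒ qqvEE   [A -> v]
qqvEE ⇒ qqvvEE   [E -> v E]
qqvvEE ⇒ qqvvvEE   [E -> v E]
qqvvvEE ⇒ qqvvvvE   [E -> v]
qqvvvvE ⇒ qqvvvvv   [E -> v]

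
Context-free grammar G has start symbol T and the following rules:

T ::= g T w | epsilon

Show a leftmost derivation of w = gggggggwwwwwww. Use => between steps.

T => gTw => ggTww => gggTwww => ggggTwwww => gggggTwwwww => ggggggTwwwwww => gggggggTwwwwwww => gggggggwwwwwww

T => gTw   [T ::= g T w]
gTw => ggTww   [T ::= g T w]
ggTww => gggTwww   [T ::= g T w]
gggTwww => ggggTwwww   [T ::= g T w]
ggggTwwww => gggggTwwwww   [T ::= g T w]
gggggTwwwww => ggggggTwwwwww   [T ::= g T w]
ggggggTwwwwww => gggggggTwwwwwww   [T ::= g T w]
gggggggTwwwwwww => gggggggwwwwwww   [T ::= epsilon]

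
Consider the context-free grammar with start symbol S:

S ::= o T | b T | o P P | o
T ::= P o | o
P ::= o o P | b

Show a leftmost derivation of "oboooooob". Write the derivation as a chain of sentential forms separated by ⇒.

S ⇒ oPP   [S ::= o P P]
oPP ⇒ obP   [P ::= b]
obP ⇒ obooP   [P ::= o o P]
obooP ⇒ obooooP   [P ::= o o P]
obooooP ⇒ obooooooP   [P ::= o o P]
obooooooP ⇒ oboooooob   [P ::= b]

S ⇒ oPP ⇒ obP ⇒ obooP ⇒ obooooP ⇒ obooooooP ⇒ oboooooob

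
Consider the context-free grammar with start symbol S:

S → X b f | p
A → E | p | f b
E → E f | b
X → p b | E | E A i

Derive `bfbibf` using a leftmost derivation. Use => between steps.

S => Xbf   [S → X b f]
Xbf => EAibf   [X → E A i]
EAibf => bAibf   [E → b]
bAibf => bfbibf   [A → f b]

S => Xbf => EAibf => bAibf => bfbibf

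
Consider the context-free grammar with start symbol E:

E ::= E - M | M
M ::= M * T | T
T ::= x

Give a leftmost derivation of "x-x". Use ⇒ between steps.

E ⇒ E-M ⇒ M-M ⇒ T-M ⇒ x-M ⇒ x-T ⇒ x-x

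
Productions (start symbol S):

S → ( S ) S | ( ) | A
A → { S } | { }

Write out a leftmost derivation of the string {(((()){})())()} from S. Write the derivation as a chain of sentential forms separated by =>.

S => A => {S} => {(S)S} => {((S)S)S} => {(((S)S)S)S} => {(((())S)S)S} => {(((())A)S)S} => {(((()){})S)S} => {(((()){})())S} => {(((()){})())()}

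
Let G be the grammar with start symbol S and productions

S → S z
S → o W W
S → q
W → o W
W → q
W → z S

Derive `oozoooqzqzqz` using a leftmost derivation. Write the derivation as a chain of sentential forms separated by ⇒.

S ⇒ Sz ⇒ oWWz ⇒ ooWWz ⇒ oozSWz ⇒ oozoWWWz ⇒ oozooWWWz ⇒ oozoooWWWz ⇒ oozoooqWWz ⇒ oozoooqzSWz ⇒ oozoooqzSzWz ⇒ oozoooqzqzWz ⇒ oozoooqzqzqz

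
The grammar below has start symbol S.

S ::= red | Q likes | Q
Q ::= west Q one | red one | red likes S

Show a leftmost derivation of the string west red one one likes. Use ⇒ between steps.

S ⇒ Q likes ⇒ west Q one likes ⇒ west red one one likes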